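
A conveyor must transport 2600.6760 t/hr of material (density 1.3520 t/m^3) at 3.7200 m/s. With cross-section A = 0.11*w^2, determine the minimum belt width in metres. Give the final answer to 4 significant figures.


A_req = 2600.6760 / (3.7200 * 1.3520 * 3600) = 0.143636 m^2
w = sqrt(0.143636 / 0.11)
w = 1.143 m


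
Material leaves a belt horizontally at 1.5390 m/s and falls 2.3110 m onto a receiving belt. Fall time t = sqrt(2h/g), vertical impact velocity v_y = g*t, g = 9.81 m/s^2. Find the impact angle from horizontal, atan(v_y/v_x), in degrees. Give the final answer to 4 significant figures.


t = sqrt(2*2.3110/9.81) = 0.686405 s
v_y = 9.81 * 0.686405 = 6.73363 m/s
angle = atan(6.73363 / 1.5390) = 77.13 deg


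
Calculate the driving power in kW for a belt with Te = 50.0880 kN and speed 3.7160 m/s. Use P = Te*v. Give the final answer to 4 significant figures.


P = Te * v = 50.0880 * 3.7160
P = 186.1 kW


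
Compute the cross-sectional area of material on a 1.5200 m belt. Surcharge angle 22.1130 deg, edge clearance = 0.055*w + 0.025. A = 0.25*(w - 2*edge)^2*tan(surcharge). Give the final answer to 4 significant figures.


edge = 0.055*1.5200 + 0.025 = 0.1086 m
ew = 1.5200 - 2*0.1086 = 1.3028 m
A = 0.25 * 1.3028^2 * tan(22.1130 deg)
A = 0.1724 m^2


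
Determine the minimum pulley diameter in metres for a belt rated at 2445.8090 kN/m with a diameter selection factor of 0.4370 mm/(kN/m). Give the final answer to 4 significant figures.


D = 2445.8090 * 0.4370 / 1000
D = 1.069 m


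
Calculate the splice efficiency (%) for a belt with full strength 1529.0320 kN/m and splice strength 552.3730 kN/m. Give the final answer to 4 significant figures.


Eff = 552.3730 / 1529.0320 * 100
Eff = 36.13 %


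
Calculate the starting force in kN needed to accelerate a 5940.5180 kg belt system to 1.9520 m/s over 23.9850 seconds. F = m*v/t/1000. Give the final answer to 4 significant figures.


F = 5940.5180 * 1.9520 / 23.9850 / 1000
F = 0.4835 kN


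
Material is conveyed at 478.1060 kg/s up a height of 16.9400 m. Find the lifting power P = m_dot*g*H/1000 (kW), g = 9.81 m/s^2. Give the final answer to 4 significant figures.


P = 478.1060 * 9.81 * 16.9400 / 1000
P = 79.45 kW


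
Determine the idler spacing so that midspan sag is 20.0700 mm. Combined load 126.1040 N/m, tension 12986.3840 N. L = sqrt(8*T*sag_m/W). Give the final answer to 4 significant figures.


sag = 20.0700/1000 = 0.020070 m
L = sqrt(8 * 12986.3840 * 0.020070 / 126.1040)
L = 4.066 m


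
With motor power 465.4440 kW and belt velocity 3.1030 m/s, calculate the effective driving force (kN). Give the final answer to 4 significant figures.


Te = P / v = 465.4440 / 3.1030
Te = 150.0 kN


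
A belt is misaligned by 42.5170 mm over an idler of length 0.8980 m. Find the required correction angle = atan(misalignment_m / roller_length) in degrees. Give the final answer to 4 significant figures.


misalign_m = 42.5170 / 1000 = 0.042517 m
angle = atan(0.042517 / 0.8980)
angle = 2.711 deg


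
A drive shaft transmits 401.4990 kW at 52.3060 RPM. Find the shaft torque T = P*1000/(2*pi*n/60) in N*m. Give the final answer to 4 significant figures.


omega = 2*pi*52.3060/60 = 5.47747 rad/s
T = 401.4990*1000 / 5.47747
T = 73300 N*m


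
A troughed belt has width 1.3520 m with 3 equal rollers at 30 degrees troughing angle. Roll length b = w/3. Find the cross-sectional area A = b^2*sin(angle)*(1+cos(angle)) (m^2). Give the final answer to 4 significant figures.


b = 1.3520/3 = 0.450667 m
A = 0.450667^2 * sin(30 deg) * (1 + cos(30 deg))
A = 0.1895 m^2


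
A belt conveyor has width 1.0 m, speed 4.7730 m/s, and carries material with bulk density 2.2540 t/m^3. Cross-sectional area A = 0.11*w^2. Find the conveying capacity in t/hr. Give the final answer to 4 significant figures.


A = 0.11 * 1.0^2 = 0.11 m^2
C = 0.11 * 4.7730 * 2.2540 * 3600
C = 4260 t/hr


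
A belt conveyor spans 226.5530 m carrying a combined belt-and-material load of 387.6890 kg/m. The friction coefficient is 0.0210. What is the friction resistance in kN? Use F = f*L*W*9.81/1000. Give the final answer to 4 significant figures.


F = 0.0210 * 226.5530 * 387.6890 * 9.81 / 1000
F = 18.09 kN


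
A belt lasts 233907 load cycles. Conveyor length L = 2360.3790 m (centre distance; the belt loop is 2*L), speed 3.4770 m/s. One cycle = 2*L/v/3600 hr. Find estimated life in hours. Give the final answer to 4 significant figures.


cycle_time = 2 * 2360.3790 / 3.4770 / 3600 = 0.377142 hr
life = 233907 * 0.377142 = 88220 hours


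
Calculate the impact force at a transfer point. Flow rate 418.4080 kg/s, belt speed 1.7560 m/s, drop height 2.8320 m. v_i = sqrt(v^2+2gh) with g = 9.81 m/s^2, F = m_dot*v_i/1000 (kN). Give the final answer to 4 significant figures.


v_i = sqrt(1.7560^2 + 2*9.81*2.8320) = 7.65816 m/s
F = 418.4080 * 7.65816 / 1000
F = 3.204 kN


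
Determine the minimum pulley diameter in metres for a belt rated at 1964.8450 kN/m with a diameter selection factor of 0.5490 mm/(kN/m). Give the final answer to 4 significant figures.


D = 1964.8450 * 0.5490 / 1000
D = 1.079 m


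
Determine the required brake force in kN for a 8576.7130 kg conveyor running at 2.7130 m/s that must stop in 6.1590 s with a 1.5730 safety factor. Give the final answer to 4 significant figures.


F = 8576.7130 * 2.7130 / 6.1590 * 1.5730 / 1000
F = 5.943 kN


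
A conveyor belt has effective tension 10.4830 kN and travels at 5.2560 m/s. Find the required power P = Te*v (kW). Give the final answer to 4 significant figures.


P = Te * v = 10.4830 * 5.2560
P = 55.10 kW


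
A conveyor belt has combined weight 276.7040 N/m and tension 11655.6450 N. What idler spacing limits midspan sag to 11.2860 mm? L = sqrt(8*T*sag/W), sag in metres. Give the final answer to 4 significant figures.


sag = 11.2860/1000 = 0.011286 m
L = sqrt(8 * 11655.6450 * 0.011286 / 276.7040)
L = 1.950 m


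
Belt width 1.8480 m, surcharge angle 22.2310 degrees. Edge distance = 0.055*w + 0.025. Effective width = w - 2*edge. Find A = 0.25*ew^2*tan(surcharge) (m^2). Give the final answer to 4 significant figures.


edge = 0.055*1.8480 + 0.025 = 0.12664 m
ew = 1.8480 - 2*0.12664 = 1.59472 m
A = 0.25 * 1.59472^2 * tan(22.2310 deg)
A = 0.2599 m^2


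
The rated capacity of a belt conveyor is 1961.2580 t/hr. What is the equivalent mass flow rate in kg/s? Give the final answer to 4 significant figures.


m_dot = 1961.2580 * 1000 / 3600
m_dot = 544.8 kg/s


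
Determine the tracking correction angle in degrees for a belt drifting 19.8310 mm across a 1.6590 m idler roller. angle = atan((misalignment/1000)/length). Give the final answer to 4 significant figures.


misalign_m = 19.8310 / 1000 = 0.019831 m
angle = atan(0.019831 / 1.6590)
angle = 0.6849 deg


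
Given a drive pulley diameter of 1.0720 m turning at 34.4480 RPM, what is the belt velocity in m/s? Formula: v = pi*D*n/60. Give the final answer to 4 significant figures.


v = pi * 1.0720 * 34.4480 / 60
v = 1.934 m/s


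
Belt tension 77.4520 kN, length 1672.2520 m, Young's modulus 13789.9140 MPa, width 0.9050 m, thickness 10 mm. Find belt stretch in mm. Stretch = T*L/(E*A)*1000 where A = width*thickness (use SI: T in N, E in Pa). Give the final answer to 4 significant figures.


A = 0.9050 * 0.01 = 0.00905 m^2
Stretch = 77.4520*1000 * 1672.2520 / (13789.9140e6 * 0.00905) * 1000
Stretch = 1038 mm


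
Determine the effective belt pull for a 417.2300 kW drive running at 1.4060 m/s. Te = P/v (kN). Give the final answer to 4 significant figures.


Te = P / v = 417.2300 / 1.4060
Te = 296.7 kN


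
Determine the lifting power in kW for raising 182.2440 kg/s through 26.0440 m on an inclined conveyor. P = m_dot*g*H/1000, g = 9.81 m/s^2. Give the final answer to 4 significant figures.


P = 182.2440 * 9.81 * 26.0440 / 1000
P = 46.56 kW


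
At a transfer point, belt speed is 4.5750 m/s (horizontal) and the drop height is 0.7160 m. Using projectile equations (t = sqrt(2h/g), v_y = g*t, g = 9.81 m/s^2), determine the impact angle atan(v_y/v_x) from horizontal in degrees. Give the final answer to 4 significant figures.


t = sqrt(2*0.7160/9.81) = 0.382065 s
v_y = 9.81 * 0.382065 = 3.74806 m/s
angle = atan(3.74806 / 4.5750) = 39.33 deg


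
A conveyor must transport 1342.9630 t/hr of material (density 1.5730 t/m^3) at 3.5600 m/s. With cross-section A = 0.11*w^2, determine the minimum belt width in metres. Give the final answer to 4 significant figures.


A_req = 1342.9630 / (3.5600 * 1.5730 * 3600) = 0.0666167 m^2
w = sqrt(0.0666167 / 0.11)
w = 0.7782 m


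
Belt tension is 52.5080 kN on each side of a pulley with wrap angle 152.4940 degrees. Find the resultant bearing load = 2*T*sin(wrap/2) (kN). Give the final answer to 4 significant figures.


F = 2 * 52.5080 * sin(152.4940/2 deg)
F = 102.0 kN


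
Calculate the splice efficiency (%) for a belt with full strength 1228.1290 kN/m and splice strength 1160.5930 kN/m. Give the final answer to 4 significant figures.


Eff = 1160.5930 / 1228.1290 * 100
Eff = 94.50 %


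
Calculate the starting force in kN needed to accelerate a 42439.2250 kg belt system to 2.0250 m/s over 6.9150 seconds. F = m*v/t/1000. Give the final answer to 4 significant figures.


F = 42439.2250 * 2.0250 / 6.9150 / 1000
F = 12.43 kN


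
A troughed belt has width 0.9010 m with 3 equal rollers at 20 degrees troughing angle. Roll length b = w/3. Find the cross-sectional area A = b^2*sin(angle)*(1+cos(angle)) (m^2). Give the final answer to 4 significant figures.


b = 0.9010/3 = 0.300333 m
A = 0.300333^2 * sin(20 deg) * (1 + cos(20 deg))
A = 0.05984 m^2


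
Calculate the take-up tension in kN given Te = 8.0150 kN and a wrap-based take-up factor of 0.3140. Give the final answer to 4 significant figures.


T_tu = 8.0150 * 0.3140
T_tu = 2.517 kN


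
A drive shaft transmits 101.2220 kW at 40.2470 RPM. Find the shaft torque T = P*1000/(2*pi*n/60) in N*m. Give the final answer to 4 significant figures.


omega = 2*pi*40.2470/60 = 4.21466 rad/s
T = 101.2220*1000 / 4.21466
T = 24020 N*m


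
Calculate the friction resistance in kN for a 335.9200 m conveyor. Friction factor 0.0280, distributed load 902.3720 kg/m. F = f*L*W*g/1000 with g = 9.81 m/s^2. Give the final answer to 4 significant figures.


F = 0.0280 * 335.9200 * 902.3720 * 9.81 / 1000
F = 83.26 kN


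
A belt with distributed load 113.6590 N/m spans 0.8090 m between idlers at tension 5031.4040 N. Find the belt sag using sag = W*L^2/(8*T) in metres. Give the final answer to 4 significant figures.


sag = 113.6590 * 0.8090^2 / (8 * 5031.4040)
sag = 0.001848 m


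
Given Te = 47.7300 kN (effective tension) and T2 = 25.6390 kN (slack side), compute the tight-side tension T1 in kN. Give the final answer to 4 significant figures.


T1 = Te + T2 = 47.7300 + 25.6390
T1 = 73.37 kN


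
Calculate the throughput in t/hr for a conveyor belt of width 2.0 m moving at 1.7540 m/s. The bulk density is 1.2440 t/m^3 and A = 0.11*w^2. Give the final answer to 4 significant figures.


A = 0.11 * 2.0^2 = 0.44 m^2
C = 0.44 * 1.7540 * 1.2440 * 3600
C = 3456 t/hr


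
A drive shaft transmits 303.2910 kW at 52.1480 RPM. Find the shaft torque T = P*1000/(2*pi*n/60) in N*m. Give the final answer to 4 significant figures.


omega = 2*pi*52.1480/60 = 5.46093 rad/s
T = 303.2910*1000 / 5.46093
T = 55540 N*m


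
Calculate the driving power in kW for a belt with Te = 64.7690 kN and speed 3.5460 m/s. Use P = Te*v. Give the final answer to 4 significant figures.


P = Te * v = 64.7690 * 3.5460
P = 229.7 kW


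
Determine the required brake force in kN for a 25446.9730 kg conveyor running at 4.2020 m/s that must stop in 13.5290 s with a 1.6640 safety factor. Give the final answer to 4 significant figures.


F = 25446.9730 * 4.2020 / 13.5290 * 1.6640 / 1000
F = 13.15 kN


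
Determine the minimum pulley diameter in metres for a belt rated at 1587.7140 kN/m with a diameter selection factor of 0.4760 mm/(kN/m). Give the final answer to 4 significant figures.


D = 1587.7140 * 0.4760 / 1000
D = 0.7558 m


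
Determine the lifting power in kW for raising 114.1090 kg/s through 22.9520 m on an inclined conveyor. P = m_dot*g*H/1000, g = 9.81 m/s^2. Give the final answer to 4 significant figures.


P = 114.1090 * 9.81 * 22.9520 / 1000
P = 25.69 kW


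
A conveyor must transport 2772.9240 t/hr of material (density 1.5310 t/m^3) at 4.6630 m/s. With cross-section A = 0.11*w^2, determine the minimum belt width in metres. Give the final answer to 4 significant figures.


A_req = 2772.9240 / (4.6630 * 1.5310 * 3600) = 0.107893 m^2
w = sqrt(0.107893 / 0.11)
w = 0.9904 m


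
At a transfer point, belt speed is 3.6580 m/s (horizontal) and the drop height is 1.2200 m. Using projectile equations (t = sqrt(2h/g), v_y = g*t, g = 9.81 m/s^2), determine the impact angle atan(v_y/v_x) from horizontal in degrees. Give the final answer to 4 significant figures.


t = sqrt(2*1.2200/9.81) = 0.498724 s
v_y = 9.81 * 0.498724 = 4.89248 m/s
angle = atan(4.89248 / 3.6580) = 53.22 deg


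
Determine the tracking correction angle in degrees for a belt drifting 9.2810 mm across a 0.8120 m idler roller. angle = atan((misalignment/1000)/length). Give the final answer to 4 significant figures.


misalign_m = 9.2810 / 1000 = 0.009281 m
angle = atan(0.009281 / 0.8120)
angle = 0.6549 deg


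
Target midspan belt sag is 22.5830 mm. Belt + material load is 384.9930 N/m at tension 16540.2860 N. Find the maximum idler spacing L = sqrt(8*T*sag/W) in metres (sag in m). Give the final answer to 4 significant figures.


sag = 22.5830/1000 = 0.022583 m
L = sqrt(8 * 16540.2860 * 0.022583 / 384.9930)
L = 2.786 m


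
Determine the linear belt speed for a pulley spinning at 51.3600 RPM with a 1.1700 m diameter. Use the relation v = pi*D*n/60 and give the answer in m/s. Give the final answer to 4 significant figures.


v = pi * 1.1700 * 51.3600 / 60
v = 3.146 m/s


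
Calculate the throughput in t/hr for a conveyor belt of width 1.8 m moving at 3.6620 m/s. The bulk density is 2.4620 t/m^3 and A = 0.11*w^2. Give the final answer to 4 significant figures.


A = 0.11 * 1.8^2 = 0.3564 m^2
C = 0.3564 * 3.6620 * 2.4620 * 3600
C = 11570 t/hr


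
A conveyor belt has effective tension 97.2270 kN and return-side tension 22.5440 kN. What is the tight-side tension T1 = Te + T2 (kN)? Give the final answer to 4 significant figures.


T1 = Te + T2 = 97.2270 + 22.5440
T1 = 119.8 kN


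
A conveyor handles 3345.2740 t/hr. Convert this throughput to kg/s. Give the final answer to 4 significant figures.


m_dot = 3345.2740 * 1000 / 3600
m_dot = 929.2 kg/s


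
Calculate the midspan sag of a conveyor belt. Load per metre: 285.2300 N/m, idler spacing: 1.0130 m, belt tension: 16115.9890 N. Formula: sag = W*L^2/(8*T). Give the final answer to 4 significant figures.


sag = 285.2300 * 1.0130^2 / (8 * 16115.9890)
sag = 0.002270 m


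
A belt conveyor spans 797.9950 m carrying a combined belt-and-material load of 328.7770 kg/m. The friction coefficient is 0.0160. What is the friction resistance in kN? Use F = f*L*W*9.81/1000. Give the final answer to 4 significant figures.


F = 0.0160 * 797.9950 * 328.7770 * 9.81 / 1000
F = 41.18 kN


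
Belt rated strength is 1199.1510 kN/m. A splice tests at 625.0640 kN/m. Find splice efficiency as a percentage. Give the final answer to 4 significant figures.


Eff = 625.0640 / 1199.1510 * 100
Eff = 52.13 %


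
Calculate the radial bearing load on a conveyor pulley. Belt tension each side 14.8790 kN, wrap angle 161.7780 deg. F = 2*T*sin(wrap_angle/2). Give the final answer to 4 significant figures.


F = 2 * 14.8790 * sin(161.7780/2 deg)
F = 29.38 kN


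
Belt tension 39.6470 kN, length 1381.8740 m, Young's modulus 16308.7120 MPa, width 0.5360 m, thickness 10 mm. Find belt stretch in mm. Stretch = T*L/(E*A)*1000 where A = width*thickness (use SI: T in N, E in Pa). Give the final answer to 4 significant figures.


A = 0.5360 * 0.01 = 0.00536 m^2
Stretch = 39.6470*1000 * 1381.8740 / (16308.7120e6 * 0.00536) * 1000
Stretch = 626.7 mm


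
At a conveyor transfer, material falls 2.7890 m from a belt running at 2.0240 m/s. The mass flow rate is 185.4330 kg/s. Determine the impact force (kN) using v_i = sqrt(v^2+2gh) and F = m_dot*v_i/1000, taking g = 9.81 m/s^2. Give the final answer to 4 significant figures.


v_i = sqrt(2.0240^2 + 2*9.81*2.7890) = 7.66921 m/s
F = 185.4330 * 7.66921 / 1000
F = 1.422 kN


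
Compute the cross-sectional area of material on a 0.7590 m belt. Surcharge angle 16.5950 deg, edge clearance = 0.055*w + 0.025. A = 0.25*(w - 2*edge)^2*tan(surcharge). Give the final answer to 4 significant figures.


edge = 0.055*0.7590 + 0.025 = 0.066745 m
ew = 0.7590 - 2*0.066745 = 0.62551 m
A = 0.25 * 0.62551^2 * tan(16.5950 deg)
A = 0.02915 m^2


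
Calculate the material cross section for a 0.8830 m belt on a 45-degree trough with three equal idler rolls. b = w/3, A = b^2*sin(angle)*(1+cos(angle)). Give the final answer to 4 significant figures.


b = 0.8830/3 = 0.294333 m
A = 0.294333^2 * sin(45 deg) * (1 + cos(45 deg))
A = 0.1046 m^2


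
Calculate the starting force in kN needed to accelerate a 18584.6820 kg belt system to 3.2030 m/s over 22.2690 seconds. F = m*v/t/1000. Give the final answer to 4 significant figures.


F = 18584.6820 * 3.2030 / 22.2690 / 1000
F = 2.673 kN


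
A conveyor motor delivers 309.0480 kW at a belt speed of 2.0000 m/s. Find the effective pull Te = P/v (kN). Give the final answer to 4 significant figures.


Te = P / v = 309.0480 / 2.0000
Te = 154.5 kN


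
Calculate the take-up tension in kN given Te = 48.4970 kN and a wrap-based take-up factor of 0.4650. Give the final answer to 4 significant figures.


T_tu = 48.4970 * 0.4650
T_tu = 22.55 kN


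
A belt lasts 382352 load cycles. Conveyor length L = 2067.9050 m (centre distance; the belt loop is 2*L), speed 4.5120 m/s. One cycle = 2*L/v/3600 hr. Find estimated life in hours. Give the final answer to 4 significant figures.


cycle_time = 2 * 2067.9050 / 4.5120 / 3600 = 0.254618 hr
life = 382352 * 0.254618 = 97350 hours


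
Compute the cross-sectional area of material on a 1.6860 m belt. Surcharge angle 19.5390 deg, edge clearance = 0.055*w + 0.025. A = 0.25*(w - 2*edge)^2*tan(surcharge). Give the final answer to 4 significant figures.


edge = 0.055*1.6860 + 0.025 = 0.11773 m
ew = 1.6860 - 2*0.11773 = 1.45054 m
A = 0.25 * 1.45054^2 * tan(19.5390 deg)
A = 0.1867 m^2


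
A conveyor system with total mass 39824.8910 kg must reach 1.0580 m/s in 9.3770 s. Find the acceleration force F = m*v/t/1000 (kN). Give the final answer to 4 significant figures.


F = 39824.8910 * 1.0580 / 9.3770 / 1000
F = 4.493 kN


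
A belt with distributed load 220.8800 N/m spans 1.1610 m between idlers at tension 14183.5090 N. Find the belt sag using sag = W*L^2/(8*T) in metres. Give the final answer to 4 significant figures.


sag = 220.8800 * 1.1610^2 / (8 * 14183.5090)
sag = 0.002624 m


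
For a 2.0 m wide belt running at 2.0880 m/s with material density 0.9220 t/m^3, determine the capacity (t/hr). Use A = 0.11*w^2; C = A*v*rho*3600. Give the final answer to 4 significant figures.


A = 0.11 * 2.0^2 = 0.44 m^2
C = 0.44 * 2.0880 * 0.9220 * 3600
C = 3049 t/hr


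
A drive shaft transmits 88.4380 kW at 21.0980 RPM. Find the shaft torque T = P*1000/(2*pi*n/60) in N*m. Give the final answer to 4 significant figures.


omega = 2*pi*21.0980/60 = 2.20938 rad/s
T = 88.4380*1000 / 2.20938
T = 40030 N*m


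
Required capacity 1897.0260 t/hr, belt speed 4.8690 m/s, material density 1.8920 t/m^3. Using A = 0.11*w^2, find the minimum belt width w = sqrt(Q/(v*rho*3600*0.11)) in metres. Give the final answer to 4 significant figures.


A_req = 1897.0260 / (4.8690 * 1.8920 * 3600) = 0.0572018 m^2
w = sqrt(0.0572018 / 0.11)
w = 0.7211 m


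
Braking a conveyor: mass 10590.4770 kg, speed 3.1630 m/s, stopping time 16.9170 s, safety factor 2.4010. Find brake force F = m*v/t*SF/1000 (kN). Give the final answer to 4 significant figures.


F = 10590.4770 * 3.1630 / 16.9170 * 2.4010 / 1000
F = 4.754 kN


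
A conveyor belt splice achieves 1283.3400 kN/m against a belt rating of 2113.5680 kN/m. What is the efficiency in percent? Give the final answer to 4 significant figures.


Eff = 1283.3400 / 2113.5680 * 100
Eff = 60.72 %


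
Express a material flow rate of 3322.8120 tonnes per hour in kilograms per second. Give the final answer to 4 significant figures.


m_dot = 3322.8120 * 1000 / 3600
m_dot = 923.0 kg/s


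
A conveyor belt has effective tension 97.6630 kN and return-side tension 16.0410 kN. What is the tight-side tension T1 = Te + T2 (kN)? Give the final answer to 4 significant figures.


T1 = Te + T2 = 97.6630 + 16.0410
T1 = 113.7 kN


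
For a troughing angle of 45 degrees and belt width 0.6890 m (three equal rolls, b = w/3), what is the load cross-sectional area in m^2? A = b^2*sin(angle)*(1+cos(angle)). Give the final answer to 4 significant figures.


b = 0.6890/3 = 0.229667 m
A = 0.229667^2 * sin(45 deg) * (1 + cos(45 deg))
A = 0.06367 m^2


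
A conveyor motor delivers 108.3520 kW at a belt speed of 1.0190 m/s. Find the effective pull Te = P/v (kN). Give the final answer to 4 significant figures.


Te = P / v = 108.3520 / 1.0190
Te = 106.3 kN


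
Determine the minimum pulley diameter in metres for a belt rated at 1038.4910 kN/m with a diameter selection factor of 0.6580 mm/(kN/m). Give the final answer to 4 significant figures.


D = 1038.4910 * 0.6580 / 1000
D = 0.6833 m


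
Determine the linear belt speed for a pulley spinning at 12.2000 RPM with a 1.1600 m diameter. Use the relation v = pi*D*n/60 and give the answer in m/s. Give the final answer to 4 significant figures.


v = pi * 1.1600 * 12.2000 / 60
v = 0.7410 m/s


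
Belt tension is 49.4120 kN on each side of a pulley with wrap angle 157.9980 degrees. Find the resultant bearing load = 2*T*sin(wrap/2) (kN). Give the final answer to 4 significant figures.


F = 2 * 49.4120 * sin(157.9980/2 deg)
F = 97.01 kN


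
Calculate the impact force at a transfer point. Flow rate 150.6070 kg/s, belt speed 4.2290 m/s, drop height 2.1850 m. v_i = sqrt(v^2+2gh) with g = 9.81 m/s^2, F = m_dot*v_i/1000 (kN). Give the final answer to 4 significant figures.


v_i = sqrt(4.2290^2 + 2*9.81*2.1850) = 7.79449 m/s
F = 150.6070 * 7.79449 / 1000
F = 1.174 kN


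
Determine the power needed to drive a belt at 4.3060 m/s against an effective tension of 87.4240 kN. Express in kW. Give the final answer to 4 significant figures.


P = Te * v = 87.4240 * 4.3060
P = 376.4 kW


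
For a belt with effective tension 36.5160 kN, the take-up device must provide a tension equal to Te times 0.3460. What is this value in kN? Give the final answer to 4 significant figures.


T_tu = 36.5160 * 0.3460
T_tu = 12.63 kN


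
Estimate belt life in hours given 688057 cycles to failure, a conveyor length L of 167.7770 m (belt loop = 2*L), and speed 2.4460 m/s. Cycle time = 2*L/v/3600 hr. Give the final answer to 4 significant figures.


cycle_time = 2 * 167.7770 / 2.4460 / 3600 = 0.0381069 hr
life = 688057 * 0.0381069 = 26220 hours


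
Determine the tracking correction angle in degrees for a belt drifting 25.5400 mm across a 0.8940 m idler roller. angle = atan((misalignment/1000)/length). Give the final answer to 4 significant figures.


misalign_m = 25.5400 / 1000 = 0.025540 m
angle = atan(0.025540 / 0.8940)
angle = 1.636 deg


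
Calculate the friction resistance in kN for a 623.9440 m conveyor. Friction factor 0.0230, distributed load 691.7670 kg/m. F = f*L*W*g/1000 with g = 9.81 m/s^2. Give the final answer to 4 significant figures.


F = 0.0230 * 623.9440 * 691.7670 * 9.81 / 1000
F = 97.39 kN


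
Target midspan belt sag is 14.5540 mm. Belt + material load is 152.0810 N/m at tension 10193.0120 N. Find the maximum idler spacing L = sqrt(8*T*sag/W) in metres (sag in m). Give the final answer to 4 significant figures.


sag = 14.5540/1000 = 0.014554 m
L = sqrt(8 * 10193.0120 * 0.014554 / 152.0810)
L = 2.794 m


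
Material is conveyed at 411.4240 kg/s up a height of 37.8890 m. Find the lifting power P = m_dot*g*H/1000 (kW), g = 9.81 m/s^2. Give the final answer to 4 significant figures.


P = 411.4240 * 9.81 * 37.8890 / 1000
P = 152.9 kW


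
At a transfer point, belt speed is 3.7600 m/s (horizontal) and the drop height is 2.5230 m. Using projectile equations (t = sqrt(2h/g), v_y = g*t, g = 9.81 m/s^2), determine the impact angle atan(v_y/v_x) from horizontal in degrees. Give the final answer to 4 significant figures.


t = sqrt(2*2.5230/9.81) = 0.717198 s
v_y = 9.81 * 0.717198 = 7.03571 m/s
angle = atan(7.03571 / 3.7600) = 61.88 deg


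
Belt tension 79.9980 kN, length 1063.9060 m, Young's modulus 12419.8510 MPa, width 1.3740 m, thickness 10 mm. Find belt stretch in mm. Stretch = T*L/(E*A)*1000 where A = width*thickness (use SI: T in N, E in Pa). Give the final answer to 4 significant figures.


A = 1.3740 * 0.01 = 0.01374 m^2
Stretch = 79.9980*1000 * 1063.9060 / (12419.8510e6 * 0.01374) * 1000
Stretch = 498.7 mm


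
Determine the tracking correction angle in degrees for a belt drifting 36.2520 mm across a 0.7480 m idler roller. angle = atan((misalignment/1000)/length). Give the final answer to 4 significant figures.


misalign_m = 36.2520 / 1000 = 0.036252 m
angle = atan(0.036252 / 0.7480)
angle = 2.775 deg


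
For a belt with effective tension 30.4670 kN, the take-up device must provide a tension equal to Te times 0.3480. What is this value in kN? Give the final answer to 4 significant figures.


T_tu = 30.4670 * 0.3480
T_tu = 10.60 kN


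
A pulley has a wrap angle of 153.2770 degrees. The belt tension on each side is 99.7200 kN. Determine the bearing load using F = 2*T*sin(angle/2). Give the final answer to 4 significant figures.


F = 2 * 99.7200 * sin(153.2770/2 deg)
F = 194.0 kN


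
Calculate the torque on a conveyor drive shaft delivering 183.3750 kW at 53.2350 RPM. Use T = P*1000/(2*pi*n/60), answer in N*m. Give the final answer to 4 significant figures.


omega = 2*pi*53.2350/60 = 5.57476 rad/s
T = 183.3750*1000 / 5.57476
T = 32890 N*m


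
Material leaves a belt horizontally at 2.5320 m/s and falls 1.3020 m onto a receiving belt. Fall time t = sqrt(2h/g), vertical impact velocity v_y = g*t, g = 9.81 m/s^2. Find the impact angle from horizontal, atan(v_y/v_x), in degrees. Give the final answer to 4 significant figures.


t = sqrt(2*1.3020/9.81) = 0.515212 s
v_y = 9.81 * 0.515212 = 5.05423 m/s
angle = atan(5.05423 / 2.5320) = 63.39 deg


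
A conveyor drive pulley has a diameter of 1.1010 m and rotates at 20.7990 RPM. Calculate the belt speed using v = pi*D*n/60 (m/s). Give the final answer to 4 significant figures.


v = pi * 1.1010 * 20.7990 / 60
v = 1.199 m/s


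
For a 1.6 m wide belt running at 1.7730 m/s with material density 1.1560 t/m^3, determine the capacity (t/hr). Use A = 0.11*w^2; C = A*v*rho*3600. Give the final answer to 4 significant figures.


A = 0.11 * 1.6^2 = 0.2816 m^2
C = 0.2816 * 1.7730 * 1.1560 * 3600
C = 2078 t/hr


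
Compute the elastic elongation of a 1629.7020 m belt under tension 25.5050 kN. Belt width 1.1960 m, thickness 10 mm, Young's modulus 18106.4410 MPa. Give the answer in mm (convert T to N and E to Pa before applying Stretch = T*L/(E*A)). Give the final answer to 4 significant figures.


A = 1.1960 * 0.01 = 0.01196 m^2
Stretch = 25.5050*1000 * 1629.7020 / (18106.4410e6 * 0.01196) * 1000
Stretch = 191.9 mm


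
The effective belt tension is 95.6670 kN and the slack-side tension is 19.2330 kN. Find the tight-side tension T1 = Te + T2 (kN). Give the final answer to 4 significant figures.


T1 = Te + T2 = 95.6670 + 19.2330
T1 = 114.9 kN


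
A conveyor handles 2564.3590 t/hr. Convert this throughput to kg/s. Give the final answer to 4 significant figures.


m_dot = 2564.3590 * 1000 / 3600
m_dot = 712.3 kg/s


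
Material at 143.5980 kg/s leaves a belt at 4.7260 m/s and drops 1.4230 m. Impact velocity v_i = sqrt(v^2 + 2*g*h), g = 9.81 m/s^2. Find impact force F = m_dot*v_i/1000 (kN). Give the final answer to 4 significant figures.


v_i = sqrt(4.7260^2 + 2*9.81*1.4230) = 7.08903 m/s
F = 143.5980 * 7.08903 / 1000
F = 1.018 kN


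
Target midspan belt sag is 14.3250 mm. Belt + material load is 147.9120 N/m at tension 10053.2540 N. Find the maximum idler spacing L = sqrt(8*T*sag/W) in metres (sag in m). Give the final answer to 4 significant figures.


sag = 14.3250/1000 = 0.014325 m
L = sqrt(8 * 10053.2540 * 0.014325 / 147.9120)
L = 2.791 m


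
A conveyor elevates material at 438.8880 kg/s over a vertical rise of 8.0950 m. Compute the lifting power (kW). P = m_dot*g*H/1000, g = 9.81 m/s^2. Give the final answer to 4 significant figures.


P = 438.8880 * 9.81 * 8.0950 / 1000
P = 34.85 kW


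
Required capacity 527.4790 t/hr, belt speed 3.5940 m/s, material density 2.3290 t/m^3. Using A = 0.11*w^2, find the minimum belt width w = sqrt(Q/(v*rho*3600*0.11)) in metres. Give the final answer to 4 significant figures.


A_req = 527.4790 / (3.5940 * 2.3290 * 3600) = 0.0175047 m^2
w = sqrt(0.0175047 / 0.11)
w = 0.3989 m


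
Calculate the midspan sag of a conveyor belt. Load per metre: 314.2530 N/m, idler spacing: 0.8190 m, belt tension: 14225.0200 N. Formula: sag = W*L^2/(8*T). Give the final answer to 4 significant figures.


sag = 314.2530 * 0.8190^2 / (8 * 14225.0200)
sag = 0.001852 m


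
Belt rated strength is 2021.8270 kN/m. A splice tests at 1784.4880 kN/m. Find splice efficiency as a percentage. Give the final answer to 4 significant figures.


Eff = 1784.4880 / 2021.8270 * 100
Eff = 88.26 %


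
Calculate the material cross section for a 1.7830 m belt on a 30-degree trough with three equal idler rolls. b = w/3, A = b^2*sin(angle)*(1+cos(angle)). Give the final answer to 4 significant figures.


b = 1.7830/3 = 0.594333 m
A = 0.594333^2 * sin(30 deg) * (1 + cos(30 deg))
A = 0.3296 m^2


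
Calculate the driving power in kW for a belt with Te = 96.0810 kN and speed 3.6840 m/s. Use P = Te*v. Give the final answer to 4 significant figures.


P = Te * v = 96.0810 * 3.6840
P = 354.0 kW


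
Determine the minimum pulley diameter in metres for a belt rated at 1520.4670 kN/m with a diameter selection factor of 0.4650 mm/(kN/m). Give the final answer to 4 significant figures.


D = 1520.4670 * 0.4650 / 1000
D = 0.7070 m


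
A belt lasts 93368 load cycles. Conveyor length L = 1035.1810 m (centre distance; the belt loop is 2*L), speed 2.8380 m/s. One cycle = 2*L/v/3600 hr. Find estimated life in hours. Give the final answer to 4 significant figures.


cycle_time = 2 * 1035.1810 / 2.8380 / 3600 = 0.202643 hr
life = 93368 * 0.202643 = 18920 hours


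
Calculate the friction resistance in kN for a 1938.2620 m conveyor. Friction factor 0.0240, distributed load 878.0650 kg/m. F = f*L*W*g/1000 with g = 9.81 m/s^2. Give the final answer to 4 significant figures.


F = 0.0240 * 1938.2620 * 878.0650 * 9.81 / 1000
F = 400.7 kN


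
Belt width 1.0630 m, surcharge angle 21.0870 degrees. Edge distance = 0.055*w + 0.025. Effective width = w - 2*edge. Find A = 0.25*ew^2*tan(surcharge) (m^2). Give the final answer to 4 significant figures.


edge = 0.055*1.0630 + 0.025 = 0.083465 m
ew = 1.0630 - 2*0.083465 = 0.89607 m
A = 0.25 * 0.89607^2 * tan(21.0870 deg)
A = 0.07741 m^2


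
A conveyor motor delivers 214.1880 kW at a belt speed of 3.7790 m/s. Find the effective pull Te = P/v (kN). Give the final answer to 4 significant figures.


Te = P / v = 214.1880 / 3.7790
Te = 56.68 kN


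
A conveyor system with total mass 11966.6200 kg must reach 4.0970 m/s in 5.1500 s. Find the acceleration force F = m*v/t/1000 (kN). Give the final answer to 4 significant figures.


F = 11966.6200 * 4.0970 / 5.1500 / 1000
F = 9.520 kN


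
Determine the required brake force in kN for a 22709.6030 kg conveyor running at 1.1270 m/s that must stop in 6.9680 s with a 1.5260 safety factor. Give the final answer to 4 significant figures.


F = 22709.6030 * 1.1270 / 6.9680 * 1.5260 / 1000
F = 5.605 kN


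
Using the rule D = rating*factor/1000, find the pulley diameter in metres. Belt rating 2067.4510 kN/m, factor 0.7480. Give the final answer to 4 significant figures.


D = 2067.4510 * 0.7480 / 1000
D = 1.546 m


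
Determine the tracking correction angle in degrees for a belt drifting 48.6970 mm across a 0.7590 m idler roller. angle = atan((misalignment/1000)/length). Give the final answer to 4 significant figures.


misalign_m = 48.6970 / 1000 = 0.048697 m
angle = atan(0.048697 / 0.7590)
angle = 3.671 deg


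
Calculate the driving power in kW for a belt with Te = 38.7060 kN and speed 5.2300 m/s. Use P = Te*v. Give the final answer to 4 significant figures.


P = Te * v = 38.7060 * 5.2300
P = 202.4 kW


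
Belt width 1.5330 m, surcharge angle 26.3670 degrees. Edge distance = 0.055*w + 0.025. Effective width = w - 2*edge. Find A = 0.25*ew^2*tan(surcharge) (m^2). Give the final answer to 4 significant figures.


edge = 0.055*1.5330 + 0.025 = 0.109315 m
ew = 1.5330 - 2*0.109315 = 1.31437 m
A = 0.25 * 1.31437^2 * tan(26.3670 deg)
A = 0.2141 m^2


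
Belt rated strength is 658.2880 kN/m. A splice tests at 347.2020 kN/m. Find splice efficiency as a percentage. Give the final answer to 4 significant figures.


Eff = 347.2020 / 658.2880 * 100
Eff = 52.74 %


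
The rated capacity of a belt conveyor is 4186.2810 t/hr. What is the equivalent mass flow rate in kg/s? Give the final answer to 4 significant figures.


m_dot = 4186.2810 * 1000 / 3600
m_dot = 1163 kg/s


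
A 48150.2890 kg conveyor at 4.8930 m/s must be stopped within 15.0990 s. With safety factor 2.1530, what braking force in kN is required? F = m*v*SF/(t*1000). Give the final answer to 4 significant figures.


F = 48150.2890 * 4.8930 / 15.0990 * 2.1530 / 1000
F = 33.59 kN


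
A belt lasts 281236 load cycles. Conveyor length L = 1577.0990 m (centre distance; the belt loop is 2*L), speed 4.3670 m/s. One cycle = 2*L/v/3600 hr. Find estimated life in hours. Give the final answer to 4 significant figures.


cycle_time = 2 * 1577.0990 / 4.3670 / 3600 = 0.200633 hr
life = 281236 * 0.200633 = 56430 hours


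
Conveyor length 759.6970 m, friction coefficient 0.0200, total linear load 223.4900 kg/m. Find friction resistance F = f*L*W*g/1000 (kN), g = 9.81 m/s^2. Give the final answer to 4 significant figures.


F = 0.0200 * 759.6970 * 223.4900 * 9.81 / 1000
F = 33.31 kN


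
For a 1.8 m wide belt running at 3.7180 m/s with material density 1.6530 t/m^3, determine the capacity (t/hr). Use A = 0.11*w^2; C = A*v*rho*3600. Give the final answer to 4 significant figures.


A = 0.11 * 1.8^2 = 0.3564 m^2
C = 0.3564 * 3.7180 * 1.6530 * 3600
C = 7885 t/hr


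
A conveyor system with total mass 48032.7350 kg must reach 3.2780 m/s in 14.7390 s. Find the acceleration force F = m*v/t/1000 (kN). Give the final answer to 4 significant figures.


F = 48032.7350 * 3.2780 / 14.7390 / 1000
F = 10.68 kN


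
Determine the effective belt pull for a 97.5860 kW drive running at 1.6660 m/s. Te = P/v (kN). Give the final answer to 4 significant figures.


Te = P / v = 97.5860 / 1.6660
Te = 58.58 kN


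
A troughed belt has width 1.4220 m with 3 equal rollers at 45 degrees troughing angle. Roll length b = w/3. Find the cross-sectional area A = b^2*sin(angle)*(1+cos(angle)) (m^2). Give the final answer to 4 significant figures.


b = 1.4220/3 = 0.474 m
A = 0.474^2 * sin(45 deg) * (1 + cos(45 deg))
A = 0.2712 m^2


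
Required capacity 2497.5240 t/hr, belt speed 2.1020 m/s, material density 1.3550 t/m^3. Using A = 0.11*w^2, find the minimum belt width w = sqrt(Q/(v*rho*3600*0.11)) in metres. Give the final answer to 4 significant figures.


A_req = 2497.5240 / (2.1020 * 1.3550 * 3600) = 0.243576 m^2
w = sqrt(0.243576 / 0.11)
w = 1.488 m


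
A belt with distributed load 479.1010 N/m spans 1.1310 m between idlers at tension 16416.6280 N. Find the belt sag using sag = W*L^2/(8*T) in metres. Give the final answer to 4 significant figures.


sag = 479.1010 * 1.1310^2 / (8 * 16416.6280)
sag = 0.004666 m


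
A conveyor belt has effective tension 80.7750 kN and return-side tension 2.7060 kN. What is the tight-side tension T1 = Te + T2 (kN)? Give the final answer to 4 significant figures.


T1 = Te + T2 = 80.7750 + 2.7060
T1 = 83.48 kN


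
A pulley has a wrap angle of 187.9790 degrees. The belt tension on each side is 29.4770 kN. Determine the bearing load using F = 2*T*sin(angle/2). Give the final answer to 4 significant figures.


F = 2 * 29.4770 * sin(187.9790/2 deg)
F = 58.81 kN


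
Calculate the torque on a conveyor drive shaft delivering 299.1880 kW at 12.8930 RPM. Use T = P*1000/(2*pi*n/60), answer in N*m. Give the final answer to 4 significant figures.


omega = 2*pi*12.8930/60 = 1.35015 rad/s
T = 299.1880*1000 / 1.35015
T = 221600 N*m


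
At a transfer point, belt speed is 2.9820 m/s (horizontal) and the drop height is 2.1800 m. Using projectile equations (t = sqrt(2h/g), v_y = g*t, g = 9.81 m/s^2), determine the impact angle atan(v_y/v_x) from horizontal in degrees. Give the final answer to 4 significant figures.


t = sqrt(2*2.1800/9.81) = 0.666667 s
v_y = 9.81 * 0.666667 = 6.54 m/s
angle = atan(6.54 / 2.9820) = 65.49 deg


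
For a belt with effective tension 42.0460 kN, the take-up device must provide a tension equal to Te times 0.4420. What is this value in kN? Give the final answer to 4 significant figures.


T_tu = 42.0460 * 0.4420
T_tu = 18.58 kN


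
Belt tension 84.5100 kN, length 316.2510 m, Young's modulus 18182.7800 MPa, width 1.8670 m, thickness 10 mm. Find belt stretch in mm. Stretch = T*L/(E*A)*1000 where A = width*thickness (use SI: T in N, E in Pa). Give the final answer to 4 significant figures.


A = 1.8670 * 0.01 = 0.01867 m^2
Stretch = 84.5100*1000 * 316.2510 / (18182.7800e6 * 0.01867) * 1000
Stretch = 78.73 mm


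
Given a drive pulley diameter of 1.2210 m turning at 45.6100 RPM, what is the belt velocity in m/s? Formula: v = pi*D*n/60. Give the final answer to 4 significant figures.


v = pi * 1.2210 * 45.6100 / 60
v = 2.916 m/s


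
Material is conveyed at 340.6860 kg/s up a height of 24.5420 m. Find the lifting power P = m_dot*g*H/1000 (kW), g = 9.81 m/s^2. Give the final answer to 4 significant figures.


P = 340.6860 * 9.81 * 24.5420 / 1000
P = 82.02 kW


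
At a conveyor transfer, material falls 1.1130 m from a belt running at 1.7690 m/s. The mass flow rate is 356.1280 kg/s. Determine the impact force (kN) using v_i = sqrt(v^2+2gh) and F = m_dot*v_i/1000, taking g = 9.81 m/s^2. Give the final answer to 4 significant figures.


v_i = sqrt(1.7690^2 + 2*9.81*1.1130) = 4.99664 m/s
F = 356.1280 * 4.99664 / 1000
F = 1.779 kN


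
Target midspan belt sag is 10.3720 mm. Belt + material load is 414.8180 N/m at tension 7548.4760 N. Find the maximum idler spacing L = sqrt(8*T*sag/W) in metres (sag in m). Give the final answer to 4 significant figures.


sag = 10.3720/1000 = 0.010372 m
L = sqrt(8 * 7548.4760 * 0.010372 / 414.8180)
L = 1.229 m


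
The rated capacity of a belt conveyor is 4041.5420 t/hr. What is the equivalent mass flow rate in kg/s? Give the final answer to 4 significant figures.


m_dot = 4041.5420 * 1000 / 3600
m_dot = 1123 kg/s


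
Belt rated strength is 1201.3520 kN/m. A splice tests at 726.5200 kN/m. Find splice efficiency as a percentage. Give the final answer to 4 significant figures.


Eff = 726.5200 / 1201.3520 * 100
Eff = 60.48 %


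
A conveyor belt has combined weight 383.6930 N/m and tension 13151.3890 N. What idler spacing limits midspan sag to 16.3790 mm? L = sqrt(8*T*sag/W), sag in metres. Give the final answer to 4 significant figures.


sag = 16.3790/1000 = 0.016379 m
L = sqrt(8 * 13151.3890 * 0.016379 / 383.6930)
L = 2.119 m
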